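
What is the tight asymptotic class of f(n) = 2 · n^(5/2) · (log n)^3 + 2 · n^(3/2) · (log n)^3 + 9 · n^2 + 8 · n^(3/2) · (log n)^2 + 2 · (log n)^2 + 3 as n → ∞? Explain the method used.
f(n) ∈ Θ(n^(5/2) · (log n)^3)

Compare the terms by growth order. For large n, n^a · (log n)^b dominates n^a' · (log n)^b' iff a > a', or (a = a' and b > b'). Ranking the 6 terms shows the dominant one is 2 · n^(5/2) · (log n)^3. Hence f(n) ∈ Θ(n^(5/2) · (log n)^3).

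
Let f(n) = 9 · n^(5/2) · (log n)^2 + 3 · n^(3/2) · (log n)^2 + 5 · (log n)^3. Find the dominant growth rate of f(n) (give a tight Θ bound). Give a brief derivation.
f(n) ∈ Θ(n^(5/2) · (log n)^2)

Compare the terms by growth order. For large n, n^a · (log n)^b dominates n^a' · (log n)^b' iff a > a', or (a = a' and b > b'). Ranking the 3 terms shows the dominant one is 9 · n^(5/2) · (log n)^2. Hence f(n) ∈ Θ(n^(5/2) · (log n)^2).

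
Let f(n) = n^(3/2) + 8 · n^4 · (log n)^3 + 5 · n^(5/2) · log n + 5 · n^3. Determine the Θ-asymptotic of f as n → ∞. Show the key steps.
f(n) ∈ Θ(n^4 · (log n)^3)

Compare the terms by growth order. For large n, n^a · (log n)^b dominates n^a' · (log n)^b' iff a > a', or (a = a' and b > b'). Ranking the 4 terms shows the dominant one is 8 · n^4 · (log n)^3. Hence f(n) ∈ Θ(n^4 · (log n)^3).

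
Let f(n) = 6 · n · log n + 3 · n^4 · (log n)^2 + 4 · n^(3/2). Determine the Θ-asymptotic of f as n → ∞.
f(n) ∈ Θ(n^4 · (log n)^2)

Compare the terms by growth order. For large n, n^a · (log n)^b dominates n^a' · (log n)^b' iff a > a', or (a = a' and b > b'). Ranking the 3 terms shows the dominant one is 3 · n^4 · (log n)^2. Hence f(n) ∈ Θ(n^4 · (log n)^2).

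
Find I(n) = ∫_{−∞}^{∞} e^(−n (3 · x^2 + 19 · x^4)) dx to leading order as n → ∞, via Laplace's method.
I(n) ~ sqrt(π/(3n))

φ(x) = 3 · x^2 + 19 · x^4 has its unique global minimum at x* = 0 (since φ'(x) = 6x + 76x^3 = 0 only at x = 0 for real x with both coefficients positive, and φ → ∞ as |x| → ∞). At x* = 0, φ(0) = 0 and φ''(0) = 6. Laplace's method then gives
  I(n) ~ sqrt(2π / (n · φ''(0))) · e^(−n φ(0)) = sqrt(2π / (6n)) = sqrt(π/(3n)).
The 19 · x^4 term contributes only at subleading order (an O(1/n) relative correction).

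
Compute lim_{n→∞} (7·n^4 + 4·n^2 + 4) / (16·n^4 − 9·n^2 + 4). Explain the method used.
lim = 7/16

For large n the leading n^4 terms dominate both numerator and denominator. Dividing top and bottom by n^4, every other term tends to 0, leaving 7/16.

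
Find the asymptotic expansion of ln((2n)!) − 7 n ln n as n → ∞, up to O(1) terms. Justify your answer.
ln((2n)!) − 7 n ln n = −5 n ln n + 2(ln 2 − 1) n + (1/2) ln(2π·2n) + O(1/n)

Stirling: ln((2n)!) = 2n ln(2n) − 2n + (1/2) ln(2π·2n) + O(1/n).
Expand 2n ln(2n) = 2n (ln n + ln 2) = 2n ln n + 2n ln 2.
Subtract 7n ln n: leading term is (2 − 7) n ln n = −5 n ln n. The next term is 2n ln 2 − 2n = 2(ln 2 − 1) n. Then the (1/2) ln(2π·2n) correction.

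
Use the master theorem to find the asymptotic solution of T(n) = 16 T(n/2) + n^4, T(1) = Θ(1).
T(n) = Θ(n^4 log n)

log_2 16 = 4, and f(n) = n^4 = Θ(n^(log_2 16)). This is Case 2 of the master theorem: T(n) = Θ(f(n) · log n) = Θ(n^4 log n).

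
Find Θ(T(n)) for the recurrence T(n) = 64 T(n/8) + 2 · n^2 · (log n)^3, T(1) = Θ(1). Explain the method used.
T(n) = Θ(n^2 · (log n)^4)

Here log_8 64 = 2 and f(n) = 2 · n^2 · (log n)^3 = Θ(n^(log_8 64) · (log n)^3). This is the extended Case 2 of the master theorem (f matches the critical exponent up to log factors), giving T(n) = Θ(n^(log_8 64) · (log n)^(3+1)) = Θ(n^2 · (log n)^4).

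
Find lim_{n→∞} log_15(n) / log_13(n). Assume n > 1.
lim = ln(13) / ln(15) = log_15(13)

Change of base: log_15(n) = ln n / ln 15 and log_13(n) = ln n / ln 13. The ratio is (ln n / ln 15) · (ln 13 / ln n) = ln 13 / ln 15, a constant independent of n. So the limit is ln 13 / ln 15 = log_15(13).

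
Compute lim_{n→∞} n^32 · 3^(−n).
lim = 0

Exponentials with base > 1 dominate every fixed polynomial: for any fixed c, n^c / 3^n → 0 as n → ∞ (e.g. by the ratio test, or by writing 3^n = e^(n ln 3) and noting e^(n ln 3) / n^c → ∞). Hence n^32 · 3^(−n) = n^32 / 3^n → 0.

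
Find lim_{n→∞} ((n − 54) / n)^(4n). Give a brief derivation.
lim = e^(−216)

Rewrite as (1 − 54/n)^(4n). By the standard limit (1 + x/n)^n → e^x, we have (1 − 54/n)^n → e^(−54), and raising to the 4th power gives e^(−216).
More precisely, ln[(1 − 54/n)^(4n)] = 4n · ln(1 − 54/n) = 4n · (-54/n + O(1/n^2)) = -216 + O(1/n) → -216.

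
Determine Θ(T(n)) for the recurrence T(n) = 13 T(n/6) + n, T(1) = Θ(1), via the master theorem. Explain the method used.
T(n) = Θ(n^(log_6 13))

Master theorem: compare f(n) = n to n^(log_6 13) where log_6 13 ≈ 1.432. Since 1 < log_6 13, we have f(n) = O(n^(log_6 13 − ε)) for some ε > 0 — Case 1. Hence T(n) = Θ(n^(log_6 13)).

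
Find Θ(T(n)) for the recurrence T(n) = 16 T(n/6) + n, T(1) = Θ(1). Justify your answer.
T(n) = Θ(n^(log_6 16))

Master theorem: compare f(n) = n to n^(log_6 16) where log_6 16 ≈ 1.547. Since 1 < log_6 16, we have f(n) = O(n^(log_6 16 − ε)) for some ε > 0 — Case 1. Hence T(n) = Θ(n^(log_6 16)).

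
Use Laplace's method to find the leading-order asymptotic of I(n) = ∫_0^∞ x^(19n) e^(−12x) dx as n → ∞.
I(n) ~ (sqrt(2π·19n) / 12) · (19n/(12e))^(19n)

Write the integrand as exp(19n ln x − 12x) and set f(x) = 19n ln x − 12x. Then f'(x) = 19n/x − 12 = 0 at x* = 19n/12, and f''(x*) = −19n/x*^2 = −12^2/(19n). Laplace's method (interior maximum) gives
  I(n) ~ e^(f(x*)) · sqrt(2π / |f''(x*)|)
        = exp(19n ln(19n/12) − 19n) · sqrt(2π · 19n / 12^2)
        = (19n/12)^(19n) e^(−19n) · sqrt(2π·19n) / 12
        = (sqrt(2π·19n) / 12) · (19n/(12e))^(19n).
This matches Γ(19n+1)/12^(19n+1) with Stirling applied to Γ.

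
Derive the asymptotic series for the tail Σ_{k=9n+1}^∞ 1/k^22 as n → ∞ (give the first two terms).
Σ_{k>9n} 1/k^22 = 1/(21 · (9n)^21) − 1/(2 · (9n)^22) + O(1/(9n)^23)

Compare to the integral: ∫_{9n}^∞ x^(−22) dx = [−x^(−21)/21]_{9n}^∞ = 1/((22−1)·(9n)^21). The Euler-Maclaurin correction adds −f(9n)/2 = −1/(2·(9n)^22). Euler-Maclaurin then gives
  Σ_{k>9n} 1/k^22 = ∫_{9n}^∞ dx/x^22 − 1/(2·(9n)^22) + O(1/(9n)^23).
(Equivalently this is ζ(22) − Σ_{k≤9n} 1/k^22.)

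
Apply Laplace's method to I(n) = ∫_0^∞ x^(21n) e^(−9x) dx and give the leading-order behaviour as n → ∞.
I(n) ~ (sqrt(2π·21n) / 9) · (21n/(9e))^(21n)

Write the integrand as exp(21n ln x − 9x) and set f(x) = 21n ln x − 9x. Then f'(x) = 21n/x − 9 = 0 at x* = 21n/9, and f''(x*) = −21n/x*^2 = −9^2/(21n). Laplace's method (interior maximum) gives
  I(n) ~ e^(f(x*)) · sqrt(2π / |f''(x*)|)
        = exp(21n ln(21n/9) − 21n) · sqrt(2π · 21n / 9^2)
        = (21n/9)^(21n) e^(−21n) · sqrt(2π·21n) / 9
        = (sqrt(2π·21n) / 9) · (21n/(9e))^(21n).
This matches Γ(21n+1)/9^(21n+1) with Stirling applied to Γ.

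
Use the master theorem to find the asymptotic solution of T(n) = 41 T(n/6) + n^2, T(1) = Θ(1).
T(n) = Θ(n^(log_6 41))

Master theorem: compare f(n) = n^2 to n^(log_6 41) where log_6 41 ≈ 2.073. Since 2 < log_6 41, we have f(n) = O(n^(log_6 41 − ε)) for some ε > 0 — Case 1. Hence T(n) = Θ(n^(log_6 41)).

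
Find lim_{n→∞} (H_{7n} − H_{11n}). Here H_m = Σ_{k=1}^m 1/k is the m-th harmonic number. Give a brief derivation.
lim = ln(7/11)

Euler-Maclaurin gives H_m = ln m + γ + 1/(2m) + O(1/m^2). The γ and O(1/m) terms cancel in the difference:
  H_{7n} − H_{11n} = ln(7n) − ln(11n) + O(1/n) = ln(7/11) + O(1/n).
Hence the limit is ln(7/11).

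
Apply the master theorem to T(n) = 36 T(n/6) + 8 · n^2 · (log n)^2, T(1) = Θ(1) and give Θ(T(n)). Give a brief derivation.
T(n) = Θ(n^2 · (log n)^3)

Here log_6 36 = 2 and f(n) = 8 · n^2 · (log n)^2 = Θ(n^(log_6 36) · (log n)^2). This is the extended Case 2 of the master theorem (f matches the critical exponent up to log factors), giving T(n) = Θ(n^(log_6 36) · (log n)^(2+1)) = Θ(n^2 · (log n)^3).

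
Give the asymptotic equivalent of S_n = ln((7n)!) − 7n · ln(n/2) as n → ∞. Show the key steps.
S_n ~ 7n · (ln 14 − 1) + O(ln n)

Stirling: ln((7n)!) = 7n ln(7n) − 7n + O(ln n).
  S_n = 7n ln(7n) − 7n − 7n ln(n/2) + O(ln n)
      = 7n ln(7n) − 7n ln n + 7n ln 2 − 7n + O(ln n)
      = 7n ln 7 + 7n ln 2 − 7n + O(ln n)
      = 7n (ln 14 − 1) + O(ln n).
Numerically ln(14) − 1 ≈ 1.6391.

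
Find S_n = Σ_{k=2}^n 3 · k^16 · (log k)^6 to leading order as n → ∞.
S_n ~ 3 · n^17 · (log n)^6 / 17

By integral comparison, S_n = ∫_1^n 3 · x^16 · (log x)^6 dx + O(n^16 · (log n)^6). For the integral, the leading term of ∫_1^n x^16 (log x)^6 dx is n^17/17 · (log n)^6 (by repeated integration by parts; each step lowers the log-exponent and produces a relatively O(1/log n) correction). Hence S_n ~ 3 · n^17 · (log n)^6 / 17.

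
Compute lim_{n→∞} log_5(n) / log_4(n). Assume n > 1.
lim = ln(4) / ln(5) = log_5(4)

Change of base: log_5(n) = ln n / ln 5 and log_4(n) = ln n / ln 4. The ratio is (ln n / ln 5) · (ln 4 / ln n) = ln 4 / ln 5, a constant independent of n. So the limit is ln 4 / ln 5 = log_5(4).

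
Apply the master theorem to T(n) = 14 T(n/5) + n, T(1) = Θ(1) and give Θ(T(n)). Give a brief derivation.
T(n) = Θ(n^(log_5 14))

Master theorem: compare f(n) = n to n^(log_5 14) where log_5 14 ≈ 1.640. Since 1 < log_5 14, we have f(n) = O(n^(log_5 14 − ε)) for some ε > 0 — Case 1. Hence T(n) = Θ(n^(log_5 14)).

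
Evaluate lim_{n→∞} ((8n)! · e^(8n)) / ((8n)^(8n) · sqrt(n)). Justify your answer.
lim = sqrt(2π·8)

Stirling: (8n)! ~ sqrt(2π·8n) · (8n/e)^(8n). Hence
  (8n)! · e^(8n) / (8n)^(8n) ~ sqrt(2π·8n).
Dividing by sqrt(n): sqrt(2π·8n) / sqrt(n) = sqrt(2π·8) · n^((1−1)/2), so the limit is sqrt(2π·8).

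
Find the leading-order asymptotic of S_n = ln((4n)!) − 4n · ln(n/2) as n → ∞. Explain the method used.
S_n ~ 4n · (ln 8 − 1) + O(ln n)

Stirling: ln((4n)!) = 4n ln(4n) − 4n + O(ln n).
  S_n = 4n ln(4n) − 4n − 4n ln(n/2) + O(ln n)
      = 4n ln(4n) − 4n ln n + 4n ln 2 − 4n + O(ln n)
      = 4n ln 4 + 4n ln 2 − 4n + O(ln n)
      = 4n (ln 8 − 1) + O(ln n).
Numerically ln(8) − 1 ≈ 1.0794.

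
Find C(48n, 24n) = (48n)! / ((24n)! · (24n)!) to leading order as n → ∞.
C(48n, 24n) ~ (4)^(24n) · sqrt(1/(π·24n))

Write N = 24n. Apply Stirling to each factorial:
  (2N)! ~ sqrt(2π·2N) · (2N/e)^(2N),
  N! ~ sqrt(2π N) · (N/e)^N,
  (1N)! ~ sqrt(2π·1N) · (1N/e)^(1N).
The exponential factors combine to (2N)^(2N) / (N^N · (1N)^(1N)) = 2^(2N)/1^(1N) = (2^2/1^1)^N = (4)^N.
The square-root prefactors combine to sqrt(2π·2N) / (sqrt(2π N)·sqrt(2π·1N)) = sqrt(2 / (2π·1·N)) = sqrt(1/(π·24n)).
Substituting N = 24n: C(48n, 24n) ~ (4)^(24n) · sqrt(1/(π·24n)).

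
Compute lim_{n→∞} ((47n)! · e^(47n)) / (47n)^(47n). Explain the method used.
lim = ∞

Stirling: (47n)! ~ sqrt(2π·47n) · (47n/e)^(47n). Hence
  (47n)! · e^(47n) / (47n)^(47n) ~ sqrt(2π·47n) = sqrt(2π·47) · sqrt(n) → ∞.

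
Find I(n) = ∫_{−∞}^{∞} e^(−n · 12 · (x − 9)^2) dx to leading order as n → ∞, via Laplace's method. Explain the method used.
I(n) = sqrt(π/(12n))

Here φ(x) = 12 · (x − 9)^2 has its unique minimum at x* = 9 with φ(x*) = 0 and φ''(x*) = 24. Laplace's method gives
  I(n) ~ e^(−n φ(x*)) · sqrt(2π / (n · φ''(x*))) = sqrt(2π / (24n)) = sqrt(π/(12n)).
This is exact: substituting u = (x − 9)·sqrt(12n) gives I(n) = (1/sqrt(12n)) ∫_{−∞}^{∞} e^(−u^2) du = sqrt(π/(12n)).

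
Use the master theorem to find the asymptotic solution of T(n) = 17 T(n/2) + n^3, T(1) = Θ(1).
T(n) = Θ(n^(log_2 17))

Master theorem: compare f(n) = n^3 to n^(log_2 17) where log_2 17 ≈ 4.087. Since 3 < log_2 17, we have f(n) = O(n^(log_2 17 − ε)) for some ε > 0 — Case 1. Hence T(n) = Θ(n^(log_2 17)).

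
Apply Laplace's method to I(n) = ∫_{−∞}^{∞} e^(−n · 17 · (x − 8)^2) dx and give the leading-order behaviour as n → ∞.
I(n) = sqrt(π/(17n))

Here φ(x) = 17 · (x − 8)^2 has its unique minimum at x* = 8 with φ(x*) = 0 and φ''(x*) = 34. Laplace's method gives
  I(n) ~ e^(−n φ(x*)) · sqrt(2π / (n · φ''(x*))) = sqrt(2π / (34n)) = sqrt(π/(17n)).
This is exact: substituting u = (x − 8)·sqrt(17n) gives I(n) = (1/sqrt(17n)) ∫_{−∞}^{∞} e^(−u^2) du = sqrt(π/(17n)).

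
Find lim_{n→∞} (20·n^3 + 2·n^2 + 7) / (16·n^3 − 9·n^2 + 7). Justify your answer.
lim = 20/16 = 5/4

For large n the leading n^3 terms dominate both numerator and denominator. Dividing top and bottom by n^3, every other term tends to 0, leaving 20/16 = 5/4.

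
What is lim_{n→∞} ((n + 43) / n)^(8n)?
lim = e^344

Rewrite as (1 + 43/n)^(8n). By the standard limit (1 + x/n)^n → e^x, we have (1 + 43/n)^n → e^43, and raising to the 8th power gives e^344.
More precisely, ln[(1 + 43/n)^(8n)] = 8n · ln(1 + 43/n) = 8n · (43/n + O(1/n^2)) = 344 + O(1/n) → 344.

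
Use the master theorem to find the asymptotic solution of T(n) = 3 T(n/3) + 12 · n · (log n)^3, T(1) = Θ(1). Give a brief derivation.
T(n) = Θ(n · (log n)^4)

Here log_3 3 = 1 and f(n) = 12 · n · (log n)^3 = Θ(n^(log_3 3) · (log n)^3). This is the extended Case 2 of the master theorem (f matches the critical exponent up to log factors), giving T(n) = Θ(n^(log_3 3) · (log n)^(3+1)) = Θ(n · (log n)^4).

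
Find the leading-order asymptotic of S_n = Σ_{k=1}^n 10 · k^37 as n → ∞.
S_n ~ 5 · n^38 / 19

By integral comparison (Euler-Maclaurin), Σ_{k=1}^n 10 · k^37 = 10 · ∫_0^n x^37 dx + O(n^37) = 10 · n^38/38 = 5 · n^38 / 19 + O(n^37). (Equivalently, Faulhaber's formula gives the same leading term.)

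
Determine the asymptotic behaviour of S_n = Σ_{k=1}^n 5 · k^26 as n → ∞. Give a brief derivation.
S_n ~ 5 · n^27 / 27

By integral comparison (Euler-Maclaurin), Σ_{k=1}^n 5 · k^26 = 5 · ∫_0^n x^26 dx + O(n^26) = 5 · n^27/27 + O(n^26). (Equivalently, Faulhaber's formula gives the same leading term.)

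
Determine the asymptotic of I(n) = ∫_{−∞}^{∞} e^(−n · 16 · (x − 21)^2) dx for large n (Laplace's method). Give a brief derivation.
I(n) = sqrt(π/(16n))

Here φ(x) = 16 · (x − 21)^2 has its unique minimum at x* = 21 with φ(x*) = 0 and φ''(x*) = 32. Laplace's method gives
  I(n) ~ e^(−n φ(x*)) · sqrt(2π / (n · φ''(x*))) = sqrt(2π / (32n)) = sqrt(π/(16n)).
This is exact: substituting u = (x − 21)·sqrt(16n) gives I(n) = (1/sqrt(16n)) ∫_{−∞}^{∞} e^(−u^2) du = sqrt(π/(16n)).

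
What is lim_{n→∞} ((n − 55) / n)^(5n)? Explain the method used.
lim = e^(−275)

Rewrite as (1 − 55/n)^(5n). By the standard limit (1 + x/n)^n → e^x, we have (1 − 55/n)^n → e^(−55), and raising to the 5th power gives e^(−275).
More precisely, ln[(1 − 55/n)^(5n)] = 5n · ln(1 − 55/n) = 5n · (-55/n + O(1/n^2)) = -275 + O(1/n) → -275.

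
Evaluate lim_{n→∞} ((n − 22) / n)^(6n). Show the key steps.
lim = e^(−132)

Rewrite as (1 − 22/n)^(6n). By the standard limit (1 + x/n)^n → e^x, we have (1 − 22/n)^n → e^(−22), and raising to the 6th power gives e^(−132).
More precisely, ln[(1 − 22/n)^(6n)] = 6n · ln(1 − 22/n) = 6n · (-22/n + O(1/n^2)) = -132 + O(1/n) → -132.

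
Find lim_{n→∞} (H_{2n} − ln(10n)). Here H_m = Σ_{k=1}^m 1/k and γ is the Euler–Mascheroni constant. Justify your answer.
lim = −ln 5 + γ

By Euler-Maclaurin, H_m = ln m + γ + O(1/m). So
  H_{2n} − ln(10n) = ln(2n) + γ − ln(10n) + O(1/n)
                       = ln(2/10) + γ + O(1/n).
Hence the limit is ln(2/10) + γ (= −ln 5).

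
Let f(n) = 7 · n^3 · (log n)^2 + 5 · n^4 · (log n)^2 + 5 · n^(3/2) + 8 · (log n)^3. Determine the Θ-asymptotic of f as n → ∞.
f(n) ∈ Θ(n^4 · (log n)^2)

Compare the terms by growth order. For large n, n^a · (log n)^b dominates n^a' · (log n)^b' iff a > a', or (a = a' and b > b'). Ranking the 4 terms shows the dominant one is 5 · n^4 · (log n)^2. Hence f(n) ∈ Θ(n^4 · (log n)^2).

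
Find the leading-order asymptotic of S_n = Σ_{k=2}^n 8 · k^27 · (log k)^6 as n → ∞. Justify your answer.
S_n ~ 2 · n^28 · (log n)^6 / 7

By integral comparison, S_n = ∫_1^n 8 · x^27 · (log x)^6 dx + O(n^27 · (log n)^6). For the integral, the leading term of ∫_1^n x^27 (log x)^6 dx is n^28/28 · (log n)^6 (by repeated integration by parts; each step lowers the log-exponent and produces a relatively O(1/log n) correction). Hence S_n ~ 2 · n^28 · (log n)^6 / 7.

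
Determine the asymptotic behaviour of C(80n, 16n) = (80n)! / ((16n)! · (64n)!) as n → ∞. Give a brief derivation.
C(80n, 16n) ~ (3125/256)^(16n) · sqrt(5/(8π·16n))

Write N = 16n. Apply Stirling to each factorial:
  (5N)! ~ sqrt(2π·5N) · (5N/e)^(5N),
  N! ~ sqrt(2π N) · (N/e)^N,
  (4N)! ~ sqrt(2π·4N) · (4N/e)^(4N).
The exponential factors combine to (5N)^(5N) / (N^N · (4N)^(4N)) = 5^(5N)/4^(4N) = (5^5/4^4)^N = (3125/256)^N.
The square-root prefactors combine to sqrt(2π·5N) / (sqrt(2π N)·sqrt(2π·4N)) = sqrt(5 / (2π·4·N)) = sqrt(5/(8π·16n)).
Substituting N = 16n: C(80n, 16n) ~ (3125/256)^(16n) · sqrt(5/(8π·16n)).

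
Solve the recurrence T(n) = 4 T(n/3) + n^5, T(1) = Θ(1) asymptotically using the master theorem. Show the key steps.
T(n) = Θ(n^5)

log_3 4 ≈ 1.262. f(n) = n^5 dominates n^(log_3 4) since 5 > 1.262, and the regularity condition a·f(n/b) = 4·(n/3)^5 = (4/243)·n^5 ≤ c·f(n) holds with c = 4/243 ≈ 0.0165 < 1. So this is Case 3: T(n) = Θ(f(n)) = Θ(n^5).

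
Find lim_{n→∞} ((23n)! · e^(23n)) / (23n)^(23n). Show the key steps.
lim = ∞

Stirling: (23n)! ~ sqrt(2π·23n) · (23n/e)^(23n). Hence
  (23n)! · e^(23n) / (23n)^(23n) ~ sqrt(2π·23n) = sqrt(2π·23) · sqrt(n) → ∞.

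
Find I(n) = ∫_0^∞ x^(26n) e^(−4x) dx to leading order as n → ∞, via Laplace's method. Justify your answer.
I(n) ~ (sqrt(2π·26n) / 4) · (26n/(4e))^(26n)

Write the integrand as exp(26n ln x − 4x) and set f(x) = 26n ln x − 4x. Then f'(x) = 26n/x − 4 = 0 at x* = 26n/4, and f''(x*) = −26n/x*^2 = −4^2/(26n). Laplace's method (interior maximum) gives
  I(n) ~ e^(f(x*)) · sqrt(2π / |f''(x*)|)
        = exp(26n ln(26n/4) − 26n) · sqrt(2π · 26n / 4^2)
        = (26n/4)^(26n) e^(−26n) · sqrt(2π·26n) / 4
        = (sqrt(2π·26n) / 4) · (26n/(4e))^(26n).
This matches Γ(26n+1)/4^(26n+1) with Stirling applied to Γ.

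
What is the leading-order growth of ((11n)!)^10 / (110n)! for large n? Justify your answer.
((11n)!)^10/(110n)! ~ ((2π·11n)^(9/2) / sqrt(10)) · 10^(−10·11n)  →  0

Write N = 11n. Stirling: N! ~ sqrt(2π N)(N/e)^N and (10N)! ~ sqrt(2π·10N)·(10N/e)^(10N).
  (N!)^10/(10N)! ~ (2π N)^(10/2) (N/e)^(10N) / [sqrt(2π·10N) (10N/e)^(10N)]
     = (2π N)^(10/2) / sqrt(2π·10N) · (N/(10N))^(10N)
     = (2π N)^((10−1)/2) / sqrt(10) · 10^(−10N).
Since 10^10 > 1, the factor 10^(−10N) decays exponentially, so the ratio → 0. Substituting N = 11n gives the stated form.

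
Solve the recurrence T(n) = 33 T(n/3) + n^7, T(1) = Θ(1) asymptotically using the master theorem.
T(n) = Θ(n^7)

log_3 33 ≈ 3.183. f(n) = n^7 dominates n^(log_3 33) since 7 > 3.183, and the regularity condition a·f(n/b) = 33·(n/3)^7 = (33/2187)·n^7 ≤ c·f(n) holds with c = 33/2187 ≈ 0.0151 < 1. So this is Case 3: T(n) = Θ(f(n)) = Θ(n^7).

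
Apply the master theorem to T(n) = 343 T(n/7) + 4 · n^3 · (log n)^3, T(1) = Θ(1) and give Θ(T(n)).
T(n) = Θ(n^3 · (log n)^4)

Here log_7 343 = 3 and f(n) = 4 · n^3 · (log n)^3 = Θ(n^(log_7 343) · (log n)^3). This is the extended Case 2 of the master theorem (f matches the critical exponent up to log factors), giving T(n) = Θ(n^(log_7 343) · (log n)^(3+1)) = Θ(n^3 · (log n)^4).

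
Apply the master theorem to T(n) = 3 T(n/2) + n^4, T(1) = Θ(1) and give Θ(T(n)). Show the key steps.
T(n) = Θ(n^4)

log_2 3 ≈ 1.585. f(n) = n^4 dominates n^(log_2 3) since 4 > 1.585, and the regularity condition a·f(n/b) = 3·(n/2)^4 = (3/16)·n^4 ≤ c·f(n) holds with c = 3/16 ≈ 0.188 < 1. So this is Case 3: T(n) = Θ(f(n)) = Θ(n^4).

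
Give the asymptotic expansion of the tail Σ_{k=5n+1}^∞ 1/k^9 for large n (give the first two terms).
Σ_{k>5n} 1/k^9 = 1/(8 · (5n)^8) − 1/(2 · (5n)^9) + O(1/(5n)^10)

Compare to the integral: ∫_{5n}^∞ x^(−9) dx = [−x^(−8)/8]_{5n}^∞ = 1/((9−1)·(5n)^8). The Euler-Maclaurin correction adds −f(5n)/2 = −1/(2·(5n)^9). Euler-Maclaurin then gives
  Σ_{k>5n} 1/k^9 = ∫_{5n}^∞ dx/x^9 − 1/(2·(5n)^9) + O(1/(5n)^10).
(Equivalently this is ζ(9) − Σ_{k≤5n} 1/k^9.)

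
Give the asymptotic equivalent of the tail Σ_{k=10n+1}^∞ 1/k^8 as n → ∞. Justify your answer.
Σ_{k>10n} 1/k^8 ~ 1/(7 · (10n)^7)

Compare to the integral: ∫_{10n}^∞ x^(−8) dx = [−x^(−7)/7]_{10n}^∞ = 1/((8−1)·(10n)^7). Euler-Maclaurin then gives
  Σ_{k>10n} 1/k^8 = ∫_{10n}^∞ dx/x^8 − 1/(2·(10n)^8) + O(1/(10n)^9).
(Equivalently this is ζ(8) − Σ_{k≤10n} 1/k^8.)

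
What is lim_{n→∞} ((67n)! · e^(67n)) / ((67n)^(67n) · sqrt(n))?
lim = sqrt(2π·67)

Stirling: (67n)! ~ sqrt(2π·67n) · (67n/e)^(67n). Hence
  (67n)! · e^(67n) / (67n)^(67n) ~ sqrt(2π·67n).
Dividing by sqrt(n): sqrt(2π·67n) / sqrt(n) = sqrt(2π·67) · n^((1−1)/2), so the limit is sqrt(2π·67).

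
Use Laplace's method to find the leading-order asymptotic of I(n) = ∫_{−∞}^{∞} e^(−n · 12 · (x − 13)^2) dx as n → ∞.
I(n) = sqrt(π/(12n))

Here φ(x) = 12 · (x − 13)^2 has its unique minimum at x* = 13 with φ(x*) = 0 and φ''(x*) = 24. Laplace's method gives
  I(n) ~ e^(−n φ(x*)) · sqrt(2π / (n · φ''(x*))) = sqrt(2π / (24n)) = sqrt(π/(12n)).
This is exact: substituting u = (x − 13)·sqrt(12n) gives I(n) = (1/sqrt(12n)) ∫_{−∞}^{∞} e^(−u^2) du = sqrt(π/(12n)).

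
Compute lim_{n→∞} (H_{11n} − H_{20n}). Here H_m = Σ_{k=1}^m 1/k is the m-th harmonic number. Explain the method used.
lim = ln(11/20)

Euler-Maclaurin gives H_m = ln m + γ + 1/(2m) + O(1/m^2). The γ and O(1/m) terms cancel in the difference:
  H_{11n} − H_{20n} = ln(11n) − ln(20n) + O(1/n) = ln(11/20) + O(1/n).
Hence the limit is ln(11/20).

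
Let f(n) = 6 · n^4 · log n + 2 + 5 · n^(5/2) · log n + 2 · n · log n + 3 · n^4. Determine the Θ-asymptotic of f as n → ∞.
f(n) ∈ Θ(n^4 · log n)

Compare the terms by growth order. For large n, n^a · (log n)^b dominates n^a' · (log n)^b' iff a > a', or (a = a' and b > b'). Ranking the 5 terms shows the dominant one is 6 · n^4 · log n. Hence f(n) ∈ Θ(n^4 · log n).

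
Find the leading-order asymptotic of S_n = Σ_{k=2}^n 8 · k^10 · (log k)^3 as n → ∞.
S_n ~ 8 · n^11 · (log n)^3 / 11

By integral comparison, S_n = ∫_1^n 8 · x^10 · (log x)^3 dx + O(n^10 · (log n)^3). For the integral, the leading term of ∫_1^n x^10 (log x)^3 dx is n^11/11 · (log n)^3 (by repeated integration by parts; each step lowers the log-exponent and produces a relatively O(1/log n) correction). Hence S_n ~ 8 · n^11 · (log n)^3 / 11.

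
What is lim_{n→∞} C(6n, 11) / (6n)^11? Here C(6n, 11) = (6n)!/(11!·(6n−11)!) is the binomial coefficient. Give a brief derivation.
lim = 1/11! = 1/39916800

With N = 6n → ∞: C(N, 11) / N^11 = [N(N−1)…(N−10)] / (11! · N^11) = (1/11!) · 1 · (1 − 1/(6n)) · … · (1 − 10/(6n)). Each factor → 1 as N → ∞, so the limit is 1/11! = 1/39916800.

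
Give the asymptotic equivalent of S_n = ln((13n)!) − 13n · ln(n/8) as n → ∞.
S_n ~ 13n · (ln 104 − 1) + O(ln n)

Stirling: ln((13n)!) = 13n ln(13n) − 13n + O(ln n).
  S_n = 13n ln(13n) − 13n − 13n ln(n/8) + O(ln n)
      = 13n ln(13n) − 13n ln n + 13n ln 8 − 13n + O(ln n)
      = 13n ln 13 + 13n ln 8 − 13n + O(ln n)
      = 13n (ln 104 − 1) + O(ln n).
Numerically ln(104) − 1 ≈ 3.6444.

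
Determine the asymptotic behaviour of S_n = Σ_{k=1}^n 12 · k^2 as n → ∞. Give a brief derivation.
S_n ~ 4 · n^3

By integral comparison (Euler-Maclaurin), Σ_{k=1}^n 12 · k^2 = 12 · ∫_0^n x^2 dx + O(n^2) = 12 · n^3/3 = 4 · n^3 + O(n^2). (Equivalently, Faulhaber's formula gives the same leading term.)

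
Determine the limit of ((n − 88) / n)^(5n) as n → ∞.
lim = e^(−440)

Rewrite as (1 − 88/n)^(5n). By the standard limit (1 + x/n)^n → e^x, we have (1 − 88/n)^n → e^(−88), and raising to the 5th power gives e^(−440).
More precisely, ln[(1 − 88/n)^(5n)] = 5n · ln(1 − 88/n) = 5n · (-88/n + O(1/n^2)) = -440 + O(1/n) → -440.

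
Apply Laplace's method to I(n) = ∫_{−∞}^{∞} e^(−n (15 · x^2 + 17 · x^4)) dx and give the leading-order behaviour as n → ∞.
I(n) ~ sqrt(π/(15n))

φ(x) = 15 · x^2 + 17 · x^4 has its unique global minimum at x* = 0 (since φ'(x) = 30x + 68x^3 = 0 only at x = 0 for real x with both coefficients positive, and φ → ∞ as |x| → ∞). At x* = 0, φ(0) = 0 and φ''(0) = 30. Laplace's method then gives
  I(n) ~ sqrt(2π / (n · φ''(0))) · e^(−n φ(0)) = sqrt(2π / (30n)) = sqrt(π/(15n)).
The 17 · x^4 term contributes only at subleading order (an O(1/n) relative correction).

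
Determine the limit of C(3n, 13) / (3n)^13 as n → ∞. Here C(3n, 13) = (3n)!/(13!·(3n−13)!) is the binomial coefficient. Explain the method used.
lim = 1/13! = 1/6227020800

With N = 3n → ∞: C(N, 13) / N^13 = [N(N−1)…(N−12)] / (13! · N^13) = (1/13!) · 1 · (1 − 1/(3n)) · … · (1 − 12/(3n)). Each factor → 1 as N → ∞, so the limit is 1/13! = 1/6227020800.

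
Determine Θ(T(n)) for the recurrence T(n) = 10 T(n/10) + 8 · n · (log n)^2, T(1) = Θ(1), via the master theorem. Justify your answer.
T(n) = Θ(n · (log n)^3)

Here log_10 10 = 1 and f(n) = 8 · n · (log n)^2 = Θ(n^(log_10 10) · (log n)^2). This is the extended Case 2 of the master theorem (f matches the critical exponent up to log factors), giving T(n) = Θ(n^(log_10 10) · (log n)^(2+1)) = Θ(n · (log n)^3).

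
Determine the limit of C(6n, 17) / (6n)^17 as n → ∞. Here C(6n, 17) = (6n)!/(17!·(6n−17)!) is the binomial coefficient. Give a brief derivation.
lim = 1/17! = 1/355687428096000

With N = 6n → ∞: C(N, 17) / N^17 = [N(N−1)…(N−16)] / (17! · N^17) = (1/17!) · 1 · (1 − 1/(6n)) · … · (1 − 16/(6n)). Each factor → 1 as N → ∞, so the limit is 1/17! = 1/355687428096000.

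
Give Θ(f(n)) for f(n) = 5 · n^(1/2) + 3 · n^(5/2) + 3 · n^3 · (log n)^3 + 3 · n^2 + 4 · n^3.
f(n) ∈ Θ(n^3 · (log n)^3)

Compare the terms by growth order. For large n, n^a · (log n)^b dominates n^a' · (log n)^b' iff a > a', or (a = a' and b > b'). Ranking the 5 terms shows the dominant one is 3 · n^3 · (log n)^3. Hence f(n) ∈ Θ(n^3 · (log n)^3).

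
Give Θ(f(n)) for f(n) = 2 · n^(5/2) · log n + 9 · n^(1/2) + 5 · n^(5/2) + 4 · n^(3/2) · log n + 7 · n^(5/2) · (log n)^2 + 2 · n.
f(n) ∈ Θ(n^(5/2) · (log n)^2)

Compare the terms by growth order. For large n, n^a · (log n)^b dominates n^a' · (log n)^b' iff a > a', or (a = a' and b > b'). Ranking the 6 terms shows the dominant one is 7 · n^(5/2) · (log n)^2. Hence f(n) ∈ Θ(n^(5/2) · (log n)^2).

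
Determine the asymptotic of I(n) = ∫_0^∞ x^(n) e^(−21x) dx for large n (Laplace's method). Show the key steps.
I(n) ~ (sqrt(2π·n) / 21) · (n/(21e))^(n)

Write the integrand as exp(n ln x − 21x) and set f(x) = n ln x − 21x. Then f'(x) = n/x − 21 = 0 at x* = n/21, and f''(x*) = −n/x*^2 = −21^2/(n). Laplace's method (interior maximum) gives
  I(n) ~ e^(f(x*)) · sqrt(2π / |f''(x*)|)
        = exp(n ln(n/21) − n) · sqrt(2π · n / 21^2)
        = (n/21)^(n) e^(−n) · sqrt(2π·n) / 21
        = (sqrt(2π·n) / 21) · (n/(21e))^(n).
This matches Γ(n+1)/21^(n+1) with Stirling applied to Γ.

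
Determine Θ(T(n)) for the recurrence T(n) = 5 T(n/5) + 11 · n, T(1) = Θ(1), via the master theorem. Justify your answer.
T(n) = Θ(n log n)

log_5 5 = 1, and f(n) = 11 · n = Θ(n^(log_5 5)). This is Case 2 of the master theorem: T(n) = Θ(f(n) · log n) = Θ(n log n).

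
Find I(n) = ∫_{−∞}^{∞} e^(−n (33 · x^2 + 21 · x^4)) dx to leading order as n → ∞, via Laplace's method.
I(n) ~ sqrt(π/(33n))

φ(x) = 33 · x^2 + 21 · x^4 has its unique global minimum at x* = 0 (since φ'(x) = 66x + 84x^3 = 0 only at x = 0 for real x with both coefficients positive, and φ → ∞ as |x| → ∞). At x* = 0, φ(0) = 0 and φ''(0) = 66. Laplace's method then gives
  I(n) ~ sqrt(2π / (n · φ''(0))) · e^(−n φ(0)) = sqrt(2π / (66n)) = sqrt(π/(33n)).
The 21 · x^4 term contributes only at subleading order (an O(1/n) relative correction).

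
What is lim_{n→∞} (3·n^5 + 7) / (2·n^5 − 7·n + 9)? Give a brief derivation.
lim = 3/2

For large n the leading n^5 terms dominate both numerator and denominator. Dividing top and bottom by n^5, every other term tends to 0, leaving 3/2.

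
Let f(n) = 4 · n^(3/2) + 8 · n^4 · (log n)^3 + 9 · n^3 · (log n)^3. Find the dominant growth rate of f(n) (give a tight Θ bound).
f(n) ∈ Θ(n^4 · (log n)^3)

Compare the terms by growth order. For large n, n^a · (log n)^b dominates n^a' · (log n)^b' iff a > a', or (a = a' and b > b'). Ranking the 3 terms shows the dominant one is 8 · n^4 · (log n)^3. Hence f(n) ∈ Θ(n^4 · (log n)^3).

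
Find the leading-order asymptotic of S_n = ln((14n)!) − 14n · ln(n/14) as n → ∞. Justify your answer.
S_n ~ 14n · (ln 196 − 1) + O(ln n)

Stirling: ln((14n)!) = 14n ln(14n) − 14n + O(ln n).
  S_n = 14n ln(14n) − 14n − 14n ln(n/14) + O(ln n)
      = 14n ln(14n) − 14n ln n + 14n ln 14 − 14n + O(ln n)
      = 14n ln 14 + 14n ln 14 − 14n + O(ln n)
      = 14n (ln 196 − 1) + O(ln n).
Numerically ln(196) − 1 ≈ 4.2781.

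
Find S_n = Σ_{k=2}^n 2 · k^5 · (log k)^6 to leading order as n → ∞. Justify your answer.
S_n ~ n^6 · (log n)^6 / 3

By integral comparison, S_n = ∫_1^n 2 · x^5 · (log x)^6 dx + O(n^5 · (log n)^6). For the integral, the leading term of ∫_1^n x^5 (log x)^6 dx is n^6/6 · (log n)^6 (by repeated integration by parts; each step lowers the log-exponent and produces a relatively O(1/log n) correction). Hence S_n ~ n^6 · (log n)^6 / 3.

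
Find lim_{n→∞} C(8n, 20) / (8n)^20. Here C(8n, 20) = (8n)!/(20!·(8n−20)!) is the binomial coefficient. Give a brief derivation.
lim = 1/20! = 1/2432902008176640000

With N = 8n → ∞: C(N, 20) / N^20 = [N(N−1)…(N−19)] / (20! · N^20) = (1/20!) · 1 · (1 − 1/(8n)) · … · (1 − 19/(8n)). Each factor → 1 as N → ∞, so the limit is 1/20! = 1/2432902008176640000.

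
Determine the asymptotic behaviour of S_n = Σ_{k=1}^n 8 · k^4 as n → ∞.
S_n ~ 8 · n^5 / 5

By integral comparison (Euler-Maclaurin), Σ_{k=1}^n 8 · k^4 = 8 · ∫_0^n x^4 dx + O(n^4) = 8 · n^5/5 + O(n^4). (Equivalently, Faulhaber's formula gives the same leading term.)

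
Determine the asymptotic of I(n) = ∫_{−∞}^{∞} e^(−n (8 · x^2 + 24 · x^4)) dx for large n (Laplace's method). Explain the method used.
I(n) ~ sqrt(π/(8n))

φ(x) = 8 · x^2 + 24 · x^4 has its unique global minimum at x* = 0 (since φ'(x) = 16x + 96x^3 = 0 only at x = 0 for real x with both coefficients positive, and φ → ∞ as |x| → ∞). At x* = 0, φ(0) = 0 and φ''(0) = 16. Laplace's method then gives
  I(n) ~ sqrt(2π / (n · φ''(0))) · e^(−n φ(0)) = sqrt(2π / (16n)) = sqrt(π/(8n)).
The 24 · x^4 term contributes only at subleading order (an O(1/n) relative correction).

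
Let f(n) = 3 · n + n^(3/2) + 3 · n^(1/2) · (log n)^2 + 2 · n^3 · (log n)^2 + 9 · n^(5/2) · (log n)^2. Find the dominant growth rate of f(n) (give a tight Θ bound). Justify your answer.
f(n) ∈ Θ(n^3 · (log n)^2)

Compare the terms by growth order. For large n, n^a · (log n)^b dominates n^a' · (log n)^b' iff a > a', or (a = a' and b > b'). Ranking the 5 terms shows the dominant one is 2 · n^3 · (log n)^2. Hence f(n) ∈ Θ(n^3 · (log n)^2).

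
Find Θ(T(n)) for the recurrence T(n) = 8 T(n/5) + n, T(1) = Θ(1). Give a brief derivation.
T(n) = Θ(n^(log_5 8))

Master theorem: compare f(n) = n to n^(log_5 8) where log_5 8 ≈ 1.292. Since 1 < log_5 8, we have f(n) = O(n^(log_5 8 − ε)) for some ε > 0 — Case 1. Hence T(n) = Θ(n^(log_5 8)).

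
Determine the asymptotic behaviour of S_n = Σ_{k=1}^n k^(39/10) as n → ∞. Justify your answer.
S_n ~ (10/49) · n^(49/10)

Integral comparison: Σ_{k=1}^n k^(39/10) = ∫_0^n x^(39/10) dx + O(n^(39/10)). The integral is n^(1 + 39/10) / (1 + 39/10) = n^((39+10)/10) / ((39+10)/10) = (10/49) · n^(49/10).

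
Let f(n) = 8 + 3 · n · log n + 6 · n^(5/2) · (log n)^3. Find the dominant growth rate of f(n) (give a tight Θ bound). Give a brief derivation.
f(n) ∈ Θ(n^(5/2) · (log n)^3)

Compare the terms by growth order. For large n, n^a · (log n)^b dominates n^a' · (log n)^b' iff a > a', or (a = a' and b > b'). Ranking the 3 terms shows the dominant one is 6 · n^(5/2) · (log n)^3. Hence f(n) ∈ Θ(n^(5/2) · (log n)^3).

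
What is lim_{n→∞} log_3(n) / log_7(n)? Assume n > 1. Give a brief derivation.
lim = ln(7) / ln(3) = log_3(7)

Change of base: log_3(n) = ln n / ln 3 and log_7(n) = ln n / ln 7. The ratio is (ln n / ln 3) · (ln 7 / ln n) = ln 7 / ln 3, a constant independent of n. So the limit is ln 7 / ln 3 = log_3(7).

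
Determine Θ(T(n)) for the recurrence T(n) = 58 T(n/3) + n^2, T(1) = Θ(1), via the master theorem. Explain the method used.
T(n) = Θ(n^(log_3 58))

Master theorem: compare f(n) = n^2 to n^(log_3 58) where log_3 58 ≈ 3.696. Since 2 < log_3 58, we have f(n) = O(n^(log_3 58 − ε)) for some ε > 0 — Case 1. Hence T(n) = Θ(n^(log_3 58)).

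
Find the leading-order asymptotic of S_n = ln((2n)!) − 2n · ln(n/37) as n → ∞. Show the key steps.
S_n ~ 2n · (ln 74 − 1) + O(ln n)

Stirling: ln((2n)!) = 2n ln(2n) − 2n + O(ln n).
  S_n = 2n ln(2n) − 2n − 2n ln(n/37) + O(ln n)
      = 2n ln(2n) − 2n ln n + 2n ln 37 − 2n + O(ln n)
      = 2n ln 2 + 2n ln 37 − 2n + O(ln n)
      = 2n (ln 74 − 1) + O(ln n).
Numerically ln(74) − 1 ≈ 3.3041.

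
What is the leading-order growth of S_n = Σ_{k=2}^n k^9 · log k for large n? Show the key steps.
S_n ~ n^10 log n / 10 − n^10 / 100

By integral comparison, S_n = ∫_1^n x^9 · log x dx + O(n^9 · log n). For the integral, ∫ x^9 log x dx = n^10 log n / 10 − n^10/100 (integration by parts). Hence S_n ~ n^10 log n / 10 − n^10 / 100.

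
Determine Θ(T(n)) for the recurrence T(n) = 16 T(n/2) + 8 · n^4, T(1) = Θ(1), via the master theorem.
T(n) = Θ(n^4 log n)

log_2 16 = 4, and f(n) = 8 · n^4 = Θ(n^(log_2 16)). This is Case 2 of the master theorem: T(n) = Θ(f(n) · log n) = Θ(n^4 log n).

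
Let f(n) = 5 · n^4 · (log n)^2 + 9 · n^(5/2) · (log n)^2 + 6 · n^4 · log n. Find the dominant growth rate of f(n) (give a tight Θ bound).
f(n) ∈ Θ(n^4 · (log n)^2)

Compare the terms by growth order. For large n, n^a · (log n)^b dominates n^a' · (log n)^b' iff a > a', or (a = a' and b > b'). Ranking the 3 terms shows the dominant one is 5 · n^4 · (log n)^2. Hence f(n) ∈ Θ(n^4 · (log n)^2).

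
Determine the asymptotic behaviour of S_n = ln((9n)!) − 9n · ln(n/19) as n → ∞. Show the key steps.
S_n ~ 9n · (ln 171 − 1) + O(ln n)

Stirling: ln((9n)!) = 9n ln(9n) − 9n + O(ln n).
  S_n = 9n ln(9n) − 9n − 9n ln(n/19) + O(ln n)
      = 9n ln(9n) − 9n ln n + 9n ln 19 − 9n + O(ln n)
      = 9n ln 9 + 9n ln 19 − 9n + O(ln n)
      = 9n (ln 171 − 1) + O(ln n).
Numerically ln(171) − 1 ≈ 4.1417.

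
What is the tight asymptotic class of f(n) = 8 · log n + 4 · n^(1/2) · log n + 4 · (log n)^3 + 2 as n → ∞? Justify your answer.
f(n) ∈ Θ(n^(1/2) · log n)

Compare the terms by growth order. For large n, n^a · (log n)^b dominates n^a' · (log n)^b' iff a > a', or (a = a' and b > b'). Ranking the 4 terms shows the dominant one is 4 · n^(1/2) · log n. Hence f(n) ∈ Θ(n^(1/2) · log n).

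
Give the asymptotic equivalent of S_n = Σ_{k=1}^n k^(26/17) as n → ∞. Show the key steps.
S_n ~ (17/43) · n^(43/17)

Integral comparison: Σ_{k=1}^n k^(26/17) = ∫_0^n x^(26/17) dx + O(n^(26/17)). The integral is n^(1 + 26/17) / (1 + 26/17) = n^((26+17)/17) / ((26+17)/17) = (17/43) · n^(43/17).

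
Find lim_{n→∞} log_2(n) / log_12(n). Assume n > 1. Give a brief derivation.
lim = ln(12) / ln(2) = log_2(12)

Change of base: log_2(n) = ln n / ln 2 and log_12(n) = ln n / ln 12. The ratio is (ln n / ln 2) · (ln 12 / ln n) = ln 12 / ln 2, a constant independent of n. So the limit is ln 12 / ln 2 = log_2(12).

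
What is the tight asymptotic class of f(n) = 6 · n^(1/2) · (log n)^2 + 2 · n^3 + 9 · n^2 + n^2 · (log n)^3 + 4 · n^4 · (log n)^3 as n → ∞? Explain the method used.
f(n) ∈ Θ(n^4 · (log n)^3)

Compare the terms by growth order. For large n, n^a · (log n)^b dominates n^a' · (log n)^b' iff a > a', or (a = a' and b > b'). Ranking the 5 terms shows the dominant one is 4 · n^4 · (log n)^3. Hence f(n) ∈ Θ(n^4 · (log n)^3).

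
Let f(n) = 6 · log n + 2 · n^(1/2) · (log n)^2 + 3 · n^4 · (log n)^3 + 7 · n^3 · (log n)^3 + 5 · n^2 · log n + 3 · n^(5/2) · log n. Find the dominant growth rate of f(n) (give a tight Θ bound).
f(n) ∈ Θ(n^4 · (log n)^3)

Compare the terms by growth order. For large n, n^a · (log n)^b dominates n^a' · (log n)^b' iff a > a', or (a = a' and b > b'). Ranking the 6 terms shows the dominant one is 3 · n^4 · (log n)^3. Hence f(n) ∈ Θ(n^4 · (log n)^3).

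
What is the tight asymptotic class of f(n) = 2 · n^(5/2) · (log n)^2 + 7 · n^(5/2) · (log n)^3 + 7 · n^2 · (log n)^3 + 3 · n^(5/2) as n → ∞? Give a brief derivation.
f(n) ∈ Θ(n^(5/2) · (log n)^3)

Compare the terms by growth order. For large n, n^a · (log n)^b dominates n^a' · (log n)^b' iff a > a', or (a = a' and b > b'). Ranking the 4 terms shows the dominant one is 7 · n^(5/2) · (log n)^3. Hence f(n) ∈ Θ(n^(5/2) · (log n)^3).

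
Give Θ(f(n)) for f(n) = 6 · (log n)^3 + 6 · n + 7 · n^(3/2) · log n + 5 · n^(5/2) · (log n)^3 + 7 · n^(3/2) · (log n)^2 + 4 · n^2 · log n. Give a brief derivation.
f(n) ∈ Θ(n^(5/2) · (log n)^3)

Compare the terms by growth order. For large n, n^a · (log n)^b dominates n^a' · (log n)^b' iff a > a', or (a = a' and b > b'). Ranking the 6 terms shows the dominant one is 5 · n^(5/2) · (log n)^3. Hence f(n) ∈ Θ(n^(5/2) · (log n)^3).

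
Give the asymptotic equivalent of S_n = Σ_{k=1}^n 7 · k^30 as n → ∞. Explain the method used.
S_n ~ 7 · n^31 / 31

By integral comparison (Euler-Maclaurin), Σ_{k=1}^n 7 · k^30 = 7 · ∫_0^n x^30 dx + O(n^30) = 7 · n^31/31 + O(n^30). (Equivalently, Faulhaber's formula gives the same leading term.)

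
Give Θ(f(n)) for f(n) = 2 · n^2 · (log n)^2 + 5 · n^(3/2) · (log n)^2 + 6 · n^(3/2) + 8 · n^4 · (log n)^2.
f(n) ∈ Θ(n^4 · (log n)^2)

Compare the terms by growth order. For large n, n^a · (log n)^b dominates n^a' · (log n)^b' iff a > a', or (a = a' and b > b'). Ranking the 4 terms shows the dominant one is 8 · n^4 · (log n)^2. Hence f(n) ∈ Θ(n^4 · (log n)^2).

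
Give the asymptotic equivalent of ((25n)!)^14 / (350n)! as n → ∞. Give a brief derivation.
((25n)!)^14/(350n)! ~ ((2π·25n)^(13/2) / sqrt(14)) · 14^(−14·25n)  →  0

Write N = 25n. Stirling: N! ~ sqrt(2π N)(N/e)^N and (14N)! ~ sqrt(2π·14N)·(14N/e)^(14N).
  (N!)^14/(14N)! ~ (2π N)^(14/2) (N/e)^(14N) / [sqrt(2π·14N) (14N/e)^(14N)]
     = (2π N)^(14/2) / sqrt(2π·14N) · (N/(14N))^(14N)
     = (2π N)^((14−1)/2) / sqrt(14) · 14^(−14N).
Since 14^14 > 1, the factor 14^(−14N) decays exponentially, so the ratio → 0. Substituting N = 25n gives the stated form.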